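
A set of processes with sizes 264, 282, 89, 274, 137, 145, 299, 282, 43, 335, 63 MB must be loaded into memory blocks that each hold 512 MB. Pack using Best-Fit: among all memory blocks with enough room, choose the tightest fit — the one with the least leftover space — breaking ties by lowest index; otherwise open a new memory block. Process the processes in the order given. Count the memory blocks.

Put 264 MB in memory block 1; 248 MB remain.
Put 282 MB in memory block 2; 230 MB remain.
Put 89 MB in memory block 2; 141 MB remain.
Put 274 MB in memory block 3; 238 MB remain.
Put 137 MB in memory block 2; 4 MB remain.
Put 145 MB in memory block 3; 93 MB remain.
Put 299 MB in memory block 4; 213 MB remain.
Put 282 MB in memory block 5; 230 MB remain.
Put 43 MB in memory block 3; 50 MB remain.
Put 335 MB in memory block 6; 177 MB remain.
Put 63 MB in memory block 6; 114 MB remain.

6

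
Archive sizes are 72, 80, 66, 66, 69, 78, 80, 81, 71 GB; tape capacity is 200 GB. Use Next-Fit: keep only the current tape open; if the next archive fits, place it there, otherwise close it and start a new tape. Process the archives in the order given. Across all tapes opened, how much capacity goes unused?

Put 72 GB in tape 1; 128 GB remain.
Put 80 GB in tape 1; 48 GB remain.
Put 66 GB in tape 2; 134 GB remain.
Put 66 GB in tape 2; 68 GB remain.
Put 69 GB in tape 3; 131 GB remain.
Put 78 GB in tape 3; 53 GB remain.
Put 80 GB in tape 4; 120 GB remain.
Put 81 GB in tape 4; 39 GB remain.
Put 71 GB in tape 5; 129 GB remain.
5 tapes × 200 GB = 1000 GB; used 663 GB; unused 337 GB.

337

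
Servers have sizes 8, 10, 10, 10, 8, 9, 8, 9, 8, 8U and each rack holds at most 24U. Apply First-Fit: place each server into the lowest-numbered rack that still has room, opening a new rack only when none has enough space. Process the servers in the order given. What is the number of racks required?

rack 1: place 8U, 16U left
rack 1: place 10U, 6U left
rack 2: place 10U, 14U left
rack 2: place 10U, 4U left
rack 3: place 8U, 16U left
rack 3: place 9U, 7U left
rack 4: place 8U, 16U left
rack 4: place 9U, 7U left
rack 5: place 8U, 16U left
rack 5: place 8U, 8U left

5 racks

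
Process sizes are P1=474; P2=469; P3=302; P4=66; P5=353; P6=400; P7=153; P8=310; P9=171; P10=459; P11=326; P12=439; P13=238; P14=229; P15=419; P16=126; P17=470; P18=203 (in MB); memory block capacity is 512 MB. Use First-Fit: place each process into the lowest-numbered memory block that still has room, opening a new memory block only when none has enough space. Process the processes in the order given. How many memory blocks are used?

13

P1 (474 MB) → memory block 1 (remaining 38 MB)
P2 (469 MB) → memory block 2 (remaining 43 MB)
P3 (302 MB) → memory block 3 (remaining 210 MB)
P4 (66 MB) → memory block 3 (remaining 144 MB)
P5 (353 MB) → memory block 4 (remaining 159 MB)
P6 (400 MB) → memory block 5 (remaining 112 MB)
P7 (153 MB) → memory block 4 (remaining 6 MB)
P8 (310 MB) → memory block 6 (remaining 202 MB)
P9 (171 MB) → memory block 6 (remaining 31 MB)
P10 (459 MB) → memory block 7 (remaining 53 MB)
P11 (326 MB) → memory block 8 (remaining 186 MB)
P12 (439 MB) → memory block 9 (remaining 73 MB)
P13 (238 MB) → memory block 10 (remaining 274 MB)
P14 (229 MB) → memory block 10 (remaining 45 MB)
P15 (419 MB) → memory block 11 (remaining 93 MB)
P16 (126 MB) → memory block 3 (remaining 18 MB)
P17 (470 MB) → memory block 12 (remaining 42 MB)
P18 (203 MB) → memory block 13 (remaining 309 MB)
Final memory blocks: [474] [469] [302,66,126] [353,153] [400] [310,171] [459] [326] [439] [238,229] [419] [470] [203].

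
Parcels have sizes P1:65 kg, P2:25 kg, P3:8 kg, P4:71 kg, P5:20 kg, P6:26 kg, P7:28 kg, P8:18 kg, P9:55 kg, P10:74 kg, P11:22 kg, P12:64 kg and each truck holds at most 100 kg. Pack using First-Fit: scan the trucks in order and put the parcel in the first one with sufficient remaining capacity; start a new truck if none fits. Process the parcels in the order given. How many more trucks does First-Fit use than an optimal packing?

First-Fit: [65,25,8] [71,20] [26,28,18,22] [55] [74] [64] → 6 trucks.
Total size 476 kg; any packing needs at least ⌈476/100⌉ = 5 trucks.
An optimal packing achieves that bound: [74,26] [71,28] [65,25,8] [64,22] [55,20,18] → 5 trucks.
Excess: 6 − 5 = 1.

1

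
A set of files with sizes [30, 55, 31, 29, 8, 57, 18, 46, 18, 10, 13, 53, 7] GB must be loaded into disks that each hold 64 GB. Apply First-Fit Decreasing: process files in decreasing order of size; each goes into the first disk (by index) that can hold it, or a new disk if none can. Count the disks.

Sorted descending: 57, 55, 53, 46, 31, 30, 29, 18, 18, 13, 10, 8, 7.
Put 57 GB in disk 1; 7 GB remain.
Put 55 GB in disk 2; 9 GB remain.
Put 53 GB in disk 3; 11 GB remain.
Put 46 GB in disk 4; 18 GB remain.
Put 31 GB in disk 5; 33 GB remain.
Put 30 GB in disk 5; 3 GB remain.
Put 29 GB in disk 6; 35 GB remain.
Put 18 GB in disk 4; 0 GB remain.
Put 18 GB in disk 6; 17 GB remain.
Put 13 GB in disk 6; 4 GB remain.
Put 10 GB in disk 3; 1 GB remain.
Put 8 GB in disk 2; 1 GB remain.
Put 7 GB in disk 1; 0 GB remain.

6 disks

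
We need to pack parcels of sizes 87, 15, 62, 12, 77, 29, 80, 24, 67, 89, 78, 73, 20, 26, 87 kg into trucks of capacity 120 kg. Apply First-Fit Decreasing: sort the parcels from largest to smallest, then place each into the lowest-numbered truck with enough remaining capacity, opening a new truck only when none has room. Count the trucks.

9 trucks

Sorted descending: 89, 87, 87, 80, 78, 77, 73, 67, 62, 29, 26, 24, 20, 15, 12.
89 kg → truck 1 (remaining 31 kg)
87 kg → truck 2 (remaining 33 kg)
87 kg → truck 3 (remaining 33 kg)
80 kg → truck 4 (remaining 40 kg)
78 kg → truck 5 (remaining 42 kg)
77 kg → truck 6 (remaining 43 kg)
73 kg → truck 7 (remaining 47 kg)
67 kg → truck 8 (remaining 53 kg)
62 kg → truck 9 (remaining 58 kg)
29 kg → truck 1 (remaining 2 kg)
26 kg → truck 2 (remaining 7 kg)
24 kg → truck 3 (remaining 9 kg)
20 kg → truck 4 (remaining 20 kg)
15 kg → truck 4 (remaining 5 kg)
12 kg → truck 5 (remaining 30 kg)
Final trucks: [89,29] [87,26] [87,24] [80,20,15] [78,12] [77] [73] [67] [62].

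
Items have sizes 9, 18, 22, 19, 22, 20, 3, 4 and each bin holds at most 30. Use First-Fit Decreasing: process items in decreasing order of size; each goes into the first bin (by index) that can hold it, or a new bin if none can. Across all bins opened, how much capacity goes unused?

Sorted descending: 22, 22, 20, 19, 18, 9, 4, 3.
Put 22 in bin 1; 8 remain.
Put 22 in bin 2; 8 remain.
Put 20 in bin 3; 10 remain.
Put 19 in bin 4; 11 remain.
Put 18 in bin 5; 12 remain.
Put 9 in bin 3; 1 remain.
Put 4 in bin 1; 4 remain.
Put 3 in bin 1; 1 remain.
5 bins × 30 = 150; used 117; unused 33.

33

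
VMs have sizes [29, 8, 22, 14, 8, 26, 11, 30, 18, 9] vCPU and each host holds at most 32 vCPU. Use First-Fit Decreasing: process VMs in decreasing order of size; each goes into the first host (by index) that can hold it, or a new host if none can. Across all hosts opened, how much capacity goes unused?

17

Sorted descending: 30, 29, 26, 22, 18, 14, 11, 9, 8, 8.
Put 30 vCPU in host 1; 2 vCPU remain.
Put 29 vCPU in host 2; 3 vCPU remain.
Put 26 vCPU in host 3; 6 vCPU remain.
Put 22 vCPU in host 4; 10 vCPU remain.
Put 18 vCPU in host 5; 14 vCPU remain.
Put 14 vCPU in host 5; 0 vCPU remain.
Put 11 vCPU in host 6; 21 vCPU remain.
Put 9 vCPU in host 4; 1 vCPU remain.
Put 8 vCPU in host 6; 13 vCPU remain.
Put 8 vCPU in host 6; 5 vCPU remain.
6 hosts × 32 vCPU = 192 vCPU; used 175 vCPU; unused 17 vCPU.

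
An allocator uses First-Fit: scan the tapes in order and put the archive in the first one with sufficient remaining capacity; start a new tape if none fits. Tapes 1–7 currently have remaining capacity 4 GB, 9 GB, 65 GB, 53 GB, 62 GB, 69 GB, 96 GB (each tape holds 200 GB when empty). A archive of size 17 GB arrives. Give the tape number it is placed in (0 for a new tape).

3

Tapes with room: tape 3 (65 GB), tape 4 (53 GB), tape 5 (62 GB), tape 6 (69 GB), tape 7 (96 GB).
The first with room is tape 3.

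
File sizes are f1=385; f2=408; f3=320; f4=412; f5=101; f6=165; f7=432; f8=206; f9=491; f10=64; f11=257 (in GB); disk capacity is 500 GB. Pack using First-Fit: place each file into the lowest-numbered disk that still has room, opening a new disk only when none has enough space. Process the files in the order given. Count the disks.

7 disks

f1 (385 GB) → disk 1 (remaining 115 GB)
f2 (408 GB) → disk 2 (remaining 92 GB)
f3 (320 GB) → disk 3 (remaining 180 GB)
f4 (412 GB) → disk 4 (remaining 88 GB)
f5 (101 GB) → disk 1 (remaining 14 GB)
f6 (165 GB) → disk 3 (remaining 15 GB)
f7 (432 GB) → disk 5 (remaining 68 GB)
f8 (206 GB) → disk 6 (remaining 294 GB)
f9 (491 GB) → disk 7 (remaining 9 GB)
f10 (64 GB) → disk 2 (remaining 28 GB)
f11 (257 GB) → disk 6 (remaining 37 GB)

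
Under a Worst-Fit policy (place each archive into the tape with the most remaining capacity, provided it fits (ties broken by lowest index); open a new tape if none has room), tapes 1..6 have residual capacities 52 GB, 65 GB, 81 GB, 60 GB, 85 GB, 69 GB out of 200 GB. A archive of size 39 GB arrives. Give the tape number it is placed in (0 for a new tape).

Tapes with room: tape 1 (52 GB), tape 2 (65 GB), tape 3 (81 GB), tape 4 (60 GB), tape 5 (85 GB), tape 6 (69 GB).
Most room is tape 5 with 85 GB free.

5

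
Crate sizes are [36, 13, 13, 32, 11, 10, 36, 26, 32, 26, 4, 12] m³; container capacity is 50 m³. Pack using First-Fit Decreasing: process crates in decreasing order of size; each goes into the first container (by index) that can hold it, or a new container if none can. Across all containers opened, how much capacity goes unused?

Sorted descending: 36, 36, 32, 32, 26, 26, 13, 13, 12, 11, 10, 4.
container 1: place 36 m³, 14 m³ left
container 2: place 36 m³, 14 m³ left
container 3: place 32 m³, 18 m³ left
container 4: place 32 m³, 18 m³ left
container 5: place 26 m³, 24 m³ left
container 6: place 26 m³, 24 m³ left
container 1: place 13 m³, 1 m³ left
container 2: place 13 m³, 1 m³ left
container 3: place 12 m³, 6 m³ left
container 4: place 11 m³, 7 m³ left
container 5: place 10 m³, 14 m³ left
container 3: place 4 m³, 2 m³ left
6 containers × 50 m³ = 300 m³; used 251 m³; unused 49 m³.

49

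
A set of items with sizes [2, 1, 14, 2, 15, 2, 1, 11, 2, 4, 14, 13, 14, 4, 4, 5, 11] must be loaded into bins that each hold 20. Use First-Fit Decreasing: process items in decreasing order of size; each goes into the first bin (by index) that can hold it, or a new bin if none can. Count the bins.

Sorted descending: 15, 14, 14, 14, 13, 11, 11, 5, 4, 4, 4, 2, 2, 2, 2, 1, 1.
15 → bin 1 (remaining 5)
14 → bin 2 (remaining 6)
14 → bin 3 (remaining 6)
14 → bin 4 (remaining 6)
13 → bin 5 (remaining 7)
11 → bin 6 (remaining 9)
11 → bin 7 (remaining 9)
5 → bin 1 (remaining 0)
4 → bin 2 (remaining 2)
4 → bin 3 (remaining 2)
4 → bin 4 (remaining 2)
2 → bin 2 (remaining 0)
2 → bin 3 (remaining 0)
2 → bin 4 (remaining 0)
2 → bin 5 (remaining 5)
1 → bin 5 (remaining 4)
1 → bin 5 (remaining 3)
Final bins: [15,5] [14,4,2] [14,4,2] [14,4,2] [13,2,1,1] [11] [11].

7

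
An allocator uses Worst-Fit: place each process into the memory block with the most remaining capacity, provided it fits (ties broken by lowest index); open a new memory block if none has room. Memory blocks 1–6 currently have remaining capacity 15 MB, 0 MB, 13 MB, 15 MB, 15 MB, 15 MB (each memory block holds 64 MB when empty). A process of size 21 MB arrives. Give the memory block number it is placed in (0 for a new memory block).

No memory block has ≥ 21 MB free, so a new memory block is opened.

0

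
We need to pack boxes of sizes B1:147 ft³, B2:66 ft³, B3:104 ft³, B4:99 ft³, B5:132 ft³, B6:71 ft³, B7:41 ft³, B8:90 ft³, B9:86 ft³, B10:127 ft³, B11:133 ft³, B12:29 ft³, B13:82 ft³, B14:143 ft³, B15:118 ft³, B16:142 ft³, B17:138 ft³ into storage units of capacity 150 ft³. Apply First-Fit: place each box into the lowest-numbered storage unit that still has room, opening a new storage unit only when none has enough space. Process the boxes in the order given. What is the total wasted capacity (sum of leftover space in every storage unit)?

352

B1 (147 ft³) → storage unit 1 (remaining 3 ft³)
B2 (66 ft³) → storage unit 2 (remaining 84 ft³)
B3 (104 ft³) → storage unit 3 (remaining 46 ft³)
B4 (99 ft³) → storage unit 4 (remaining 51 ft³)
B5 (132 ft³) → storage unit 5 (remaining 18 ft³)
B6 (71 ft³) → storage unit 2 (remaining 13 ft³)
B7 (41 ft³) → storage unit 3 (remaining 5 ft³)
B8 (90 ft³) → storage unit 6 (remaining 60 ft³)
B9 (86 ft³) → storage unit 7 (remaining 64 ft³)
B10 (127 ft³) → storage unit 8 (remaining 23 ft³)
B11 (133 ft³) → storage unit 9 (remaining 17 ft³)
B12 (29 ft³) → storage unit 4 (remaining 22 ft³)
B13 (82 ft³) → storage unit 10 (remaining 68 ft³)
B14 (143 ft³) → storage unit 11 (remaining 7 ft³)
B15 (118 ft³) → storage unit 12 (remaining 32 ft³)
B16 (142 ft³) → storage unit 13 (remaining 8 ft³)
B17 (138 ft³) → storage unit 14 (remaining 12 ft³)
14 storage units × 150 ft³ = 2100 ft³; used 1748 ft³; unused 352 ft³.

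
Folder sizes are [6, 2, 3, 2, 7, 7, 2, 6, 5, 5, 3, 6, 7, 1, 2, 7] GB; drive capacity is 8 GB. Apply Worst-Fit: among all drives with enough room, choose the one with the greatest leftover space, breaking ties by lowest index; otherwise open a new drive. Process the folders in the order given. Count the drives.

10

drive 1: place 6 GB, 2 GB left
drive 1: place 2 GB, 0 GB left
drive 2: place 3 GB, 5 GB left
drive 2: place 2 GB, 3 GB left
drive 3: place 7 GB, 1 GB left
drive 4: place 7 GB, 1 GB left
drive 2: place 2 GB, 1 GB left
drive 5: place 6 GB, 2 GB left
drive 6: place 5 GB, 3 GB left
drive 7: place 5 GB, 3 GB left
drive 6: place 3 GB, 0 GB left
drive 8: place 6 GB, 2 GB left
drive 9: place 7 GB, 1 GB left
drive 7: place 1 GB, 2 GB left
drive 5: place 2 GB, 0 GB left
drive 10: place 7 GB, 1 GB left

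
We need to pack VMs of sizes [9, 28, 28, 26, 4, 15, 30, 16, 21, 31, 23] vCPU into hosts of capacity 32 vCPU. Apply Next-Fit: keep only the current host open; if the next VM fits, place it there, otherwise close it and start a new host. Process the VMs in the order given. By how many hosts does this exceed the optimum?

Next-Fit: [9] [28] [28] [26,4] [15] [30] [16] [21] [31] [23] → 10 hosts.
Total size 231 vCPU; any packing needs at least ⌈231/32⌉ = 8 hosts.
An optimal packing achieves that bound: [31] [30] [28,4] [28] [26] [23,9] [21] [16,15] → 8 hosts.
Excess: 10 − 8 = 2.

2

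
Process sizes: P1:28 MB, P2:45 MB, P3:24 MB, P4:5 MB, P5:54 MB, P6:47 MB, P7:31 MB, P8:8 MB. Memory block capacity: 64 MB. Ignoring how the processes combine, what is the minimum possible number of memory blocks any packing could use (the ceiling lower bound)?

Total size = 28 + 45 + 24 + 5 + 54 + 47 + 31 + 8 = 242 MB.
⌈242 / 64⌉ = 4.

4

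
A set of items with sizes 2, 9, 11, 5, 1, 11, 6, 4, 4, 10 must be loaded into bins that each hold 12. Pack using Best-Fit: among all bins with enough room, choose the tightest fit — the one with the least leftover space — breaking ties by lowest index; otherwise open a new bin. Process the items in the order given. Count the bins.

6 bins

2 → bin 1 (remaining 10)
9 → bin 1 (remaining 1)
11 → bin 2 (remaining 1)
5 → bin 3 (remaining 7)
1 → bin 1 (remaining 0)
11 → bin 4 (remaining 1)
6 → bin 3 (remaining 1)
4 → bin 5 (remaining 8)
4 → bin 5 (remaining 4)
10 → bin 6 (remaining 2)
Final bins: [2,9,1] [11] [5,6] [11] [4,4] [10].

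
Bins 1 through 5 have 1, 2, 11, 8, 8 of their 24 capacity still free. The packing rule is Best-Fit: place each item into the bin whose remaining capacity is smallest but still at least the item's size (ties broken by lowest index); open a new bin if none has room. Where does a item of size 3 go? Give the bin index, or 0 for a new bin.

4

Bins with room: bin 3 (11), bin 4 (8), bin 5 (8).
Tightest fit is bin 4 with 8 free.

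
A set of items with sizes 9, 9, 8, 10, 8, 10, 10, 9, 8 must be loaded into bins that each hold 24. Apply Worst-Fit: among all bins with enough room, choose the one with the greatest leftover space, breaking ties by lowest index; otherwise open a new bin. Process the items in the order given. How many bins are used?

5

Put 9 in bin 1; 15 remain.
Put 9 in bin 1; 6 remain.
Put 8 in bin 2; 16 remain.
Put 10 in bin 2; 6 remain.
Put 8 in bin 3; 16 remain.
Put 10 in bin 3; 6 remain.
Put 10 in bin 4; 14 remain.
Put 9 in bin 4; 5 remain.
Put 8 in bin 5; 16 remain.
Final bins: [9,9] [8,10] [8,10] [10,9] [8].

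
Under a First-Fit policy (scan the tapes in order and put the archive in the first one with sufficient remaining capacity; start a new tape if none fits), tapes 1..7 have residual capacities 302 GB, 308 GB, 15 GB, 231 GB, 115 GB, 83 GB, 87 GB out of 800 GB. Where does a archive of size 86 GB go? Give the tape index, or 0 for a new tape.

Tapes with room: tape 1 (302 GB), tape 2 (308 GB), tape 4 (231 GB), tape 5 (115 GB), tape 7 (87 GB).
The first with room is tape 1.

1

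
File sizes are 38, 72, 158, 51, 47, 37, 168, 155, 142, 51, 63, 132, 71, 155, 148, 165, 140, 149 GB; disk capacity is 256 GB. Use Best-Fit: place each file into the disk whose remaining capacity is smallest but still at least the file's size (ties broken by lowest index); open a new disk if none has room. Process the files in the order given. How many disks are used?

11

Put 38 GB in disk 1; 218 GB remain.
Put 72 GB in disk 1; 146 GB remain.
Put 158 GB in disk 2; 98 GB remain.
Put 51 GB in disk 2; 47 GB remain.
Put 47 GB in disk 2; 0 GB remain.
Put 37 GB in disk 1; 109 GB remain.
Put 168 GB in disk 3; 88 GB remain.
Put 155 GB in disk 4; 101 GB remain.
Put 142 GB in disk 5; 114 GB remain.
Put 51 GB in disk 3; 37 GB remain.
Put 63 GB in disk 4; 38 GB remain.
Put 132 GB in disk 6; 124 GB remain.
Put 71 GB in disk 1; 38 GB remain.
Put 155 GB in disk 7; 101 GB remain.
Put 148 GB in disk 8; 108 GB remain.
Put 165 GB in disk 9; 91 GB remain.
Put 140 GB in disk 10; 116 GB remain.
Put 149 GB in disk 11; 107 GB remain.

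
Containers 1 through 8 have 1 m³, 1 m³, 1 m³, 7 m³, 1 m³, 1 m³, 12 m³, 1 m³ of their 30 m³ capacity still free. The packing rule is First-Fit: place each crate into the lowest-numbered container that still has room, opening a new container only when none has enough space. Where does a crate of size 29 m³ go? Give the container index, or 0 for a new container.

0

No container has ≥ 29 m³ free, so a new container is opened.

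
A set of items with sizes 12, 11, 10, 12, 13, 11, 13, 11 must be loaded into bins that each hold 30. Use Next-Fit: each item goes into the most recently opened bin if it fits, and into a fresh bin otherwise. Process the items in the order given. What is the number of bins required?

12 → bin 1 (remaining 18)
11 → bin 1 (remaining 7)
10 → bin 2 (remaining 20)
12 → bin 2 (remaining 8)
13 → bin 3 (remaining 17)
11 → bin 3 (remaining 6)
13 → bin 4 (remaining 17)
11 → bin 4 (remaining 6)

4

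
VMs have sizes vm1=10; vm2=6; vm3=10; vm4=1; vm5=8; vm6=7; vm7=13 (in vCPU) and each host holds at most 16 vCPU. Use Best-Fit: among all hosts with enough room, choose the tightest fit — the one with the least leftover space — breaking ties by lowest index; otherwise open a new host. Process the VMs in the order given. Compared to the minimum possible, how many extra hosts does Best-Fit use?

0

Best-Fit: [10,6] [10,1] [8,7] [13] → 4 hosts.
Total size 55 vCPU; any packing needs at least ⌈55/16⌉ = 4 hosts.
So 4 is already optimal.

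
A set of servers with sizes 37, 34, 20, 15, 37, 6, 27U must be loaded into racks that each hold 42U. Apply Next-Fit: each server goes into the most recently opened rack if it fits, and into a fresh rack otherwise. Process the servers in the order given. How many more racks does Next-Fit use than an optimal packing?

0

Next-Fit: [37] [34] [20,15] [37] [6,27] → 5 racks.
Total size 176U; any packing needs at least ⌈176/42⌉ = 5 racks.
So 5 is already optimal.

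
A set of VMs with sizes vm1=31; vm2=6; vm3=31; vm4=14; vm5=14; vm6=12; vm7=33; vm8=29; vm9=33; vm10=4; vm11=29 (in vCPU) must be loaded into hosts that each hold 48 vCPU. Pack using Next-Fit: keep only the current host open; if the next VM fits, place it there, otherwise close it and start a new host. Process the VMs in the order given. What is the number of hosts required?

vm1 (31 vCPU) → host 1 (remaining 17 vCPU)
vm2 (6 vCPU) → host 1 (remaining 11 vCPU)
vm3 (31 vCPU) → host 2 (remaining 17 vCPU)
vm4 (14 vCPU) → host 2 (remaining 3 vCPU)
vm5 (14 vCPU) → host 3 (remaining 34 vCPU)
vm6 (12 vCPU) → host 3 (remaining 22 vCPU)
vm7 (33 vCPU) → host 4 (remaining 15 vCPU)
vm8 (29 vCPU) → host 5 (remaining 19 vCPU)
vm9 (33 vCPU) → host 6 (remaining 15 vCPU)
vm10 (4 vCPU) → host 6 (remaining 11 vCPU)
vm11 (29 vCPU) → host 7 (remaining 19 vCPU)
Final hosts: [31,6] [31,14] [14,12] [33] [29] [33,4] [29].

7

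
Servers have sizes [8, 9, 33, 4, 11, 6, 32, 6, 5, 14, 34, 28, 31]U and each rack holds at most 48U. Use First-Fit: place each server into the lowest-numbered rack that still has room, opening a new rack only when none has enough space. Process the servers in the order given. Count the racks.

Put 8U in rack 1; 40U remain.
Put 9U in rack 1; 31U remain.
Put 33U in rack 2; 15U remain.
Put 4U in rack 1; 27U remain.
Put 11U in rack 1; 16U remain.
Put 6U in rack 1; 10U remain.
Put 32U in rack 3; 16U remain.
Put 6U in rack 1; 4U remain.
Put 5U in rack 2; 10U remain.
Put 14U in rack 3; 2U remain.
Put 34U in rack 4; 14U remain.
Put 28U in rack 5; 20U remain.
Put 31U in rack 6; 17U remain.

6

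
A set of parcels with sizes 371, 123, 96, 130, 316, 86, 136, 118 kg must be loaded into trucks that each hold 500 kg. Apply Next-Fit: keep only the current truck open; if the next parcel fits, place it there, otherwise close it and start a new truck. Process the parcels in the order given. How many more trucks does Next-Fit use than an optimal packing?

Next-Fit: [371,123] [96,130] [316,86] [136,118] → 4 trucks.
Total size 1376 kg; any packing needs at least ⌈1376/500⌉ = 3 trucks.
An optimal packing achieves that bound: [371,123] [316,136] [130,118,96,86] → 3 trucks.
Excess: 4 − 3 = 1.

1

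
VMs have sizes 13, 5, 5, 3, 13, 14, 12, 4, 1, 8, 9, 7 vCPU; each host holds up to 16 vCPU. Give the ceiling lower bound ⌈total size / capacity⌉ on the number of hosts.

6 hosts

Total size = 13 + 5 + 5 + 3 + 13 + 14 + 12 + 4 + 1 + 8 + 9 + 7 = 94 vCPU.
⌈94 / 16⌉ = 6.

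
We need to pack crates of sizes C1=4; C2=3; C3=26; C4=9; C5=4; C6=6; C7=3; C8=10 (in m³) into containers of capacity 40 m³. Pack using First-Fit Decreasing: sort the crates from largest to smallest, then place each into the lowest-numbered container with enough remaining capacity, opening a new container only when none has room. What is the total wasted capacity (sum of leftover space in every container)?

15

Sorted descending: 26, 10, 9, 6, 4, 4, 3, 3.
container 1: place 26 m³, 14 m³ left
container 1: place 10 m³, 4 m³ left
container 2: place 9 m³, 31 m³ left
container 2: place 6 m³, 25 m³ left
container 1: place 4 m³, 0 m³ left
container 2: place 4 m³, 21 m³ left
container 2: place 3 m³, 18 m³ left
container 2: place 3 m³, 15 m³ left
2 containers × 40 m³ = 80 m³; used 65 m³; unused 15 m³.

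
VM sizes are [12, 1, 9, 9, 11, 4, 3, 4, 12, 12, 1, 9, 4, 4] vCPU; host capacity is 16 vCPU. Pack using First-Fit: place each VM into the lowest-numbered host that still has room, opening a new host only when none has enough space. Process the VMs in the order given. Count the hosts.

7

host 1: place 12 vCPU, 4 vCPU left
host 1: place 1 vCPU, 3 vCPU left
host 2: place 9 vCPU, 7 vCPU left
host 3: place 9 vCPU, 7 vCPU left
host 4: place 11 vCPU, 5 vCPU left
host 2: place 4 vCPU, 3 vCPU left
host 1: place 3 vCPU, 0 vCPU left
host 3: place 4 vCPU, 3 vCPU left
host 5: place 12 vCPU, 4 vCPU left
host 6: place 12 vCPU, 4 vCPU left
host 2: place 1 vCPU, 2 vCPU left
host 7: place 9 vCPU, 7 vCPU left
host 4: place 4 vCPU, 1 vCPU left
host 5: place 4 vCPU, 0 vCPU left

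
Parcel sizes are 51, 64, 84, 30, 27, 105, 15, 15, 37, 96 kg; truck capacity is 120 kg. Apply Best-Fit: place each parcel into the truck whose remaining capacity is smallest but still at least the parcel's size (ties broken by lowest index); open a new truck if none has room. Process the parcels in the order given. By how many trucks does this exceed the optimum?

Best-Fit: [51,64] [84,30] [27,15,37] [105,15] [96] → 5 trucks.
Total size 524 kg; any packing needs at least ⌈524/120⌉ = 5 trucks.
So 5 is already optimal.

0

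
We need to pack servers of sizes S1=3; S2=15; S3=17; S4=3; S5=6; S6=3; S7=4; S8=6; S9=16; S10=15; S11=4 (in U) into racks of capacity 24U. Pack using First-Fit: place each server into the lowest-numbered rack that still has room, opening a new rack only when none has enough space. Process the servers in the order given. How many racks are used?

S1 (3U) → rack 1 (remaining 21U)
S2 (15U) → rack 1 (remaining 6U)
S3 (17U) → rack 2 (remaining 7U)
S4 (3U) → rack 1 (remaining 3U)
S5 (6U) → rack 2 (remaining 1U)
S6 (3U) → rack 1 (remaining 0U)
S7 (4U) → rack 3 (remaining 20U)
S8 (6U) → rack 3 (remaining 14U)
S9 (16U) → rack 4 (remaining 8U)
S10 (15U) → rack 5 (remaining 9U)
S11 (4U) → rack 3 (remaining 10U)

5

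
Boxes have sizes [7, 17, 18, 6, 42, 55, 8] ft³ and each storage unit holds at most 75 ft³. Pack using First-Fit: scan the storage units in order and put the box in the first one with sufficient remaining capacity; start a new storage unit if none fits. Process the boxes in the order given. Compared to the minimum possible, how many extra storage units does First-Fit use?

0

First-Fit: [7,17,18,6,8] [42] [55] → 3 storage units.
Total size 153 ft³; any packing needs at least ⌈153/75⌉ = 3 storage units.
So 3 is already optimal.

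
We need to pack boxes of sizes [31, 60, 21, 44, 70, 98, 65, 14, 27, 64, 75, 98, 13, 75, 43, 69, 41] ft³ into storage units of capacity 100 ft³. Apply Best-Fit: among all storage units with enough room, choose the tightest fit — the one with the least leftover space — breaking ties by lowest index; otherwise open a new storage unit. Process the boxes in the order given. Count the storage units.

11 storage units

storage unit 1: place 31 ft³, 69 ft³ left
storage unit 1: place 60 ft³, 9 ft³ left
storage unit 2: place 21 ft³, 79 ft³ left
storage unit 2: place 44 ft³, 35 ft³ left
storage unit 3: place 70 ft³, 30 ft³ left
storage unit 4: place 98 ft³, 2 ft³ left
storage unit 5: place 65 ft³, 35 ft³ left
storage unit 3: place 14 ft³, 16 ft³ left
storage unit 2: place 27 ft³, 8 ft³ left
storage unit 6: place 64 ft³, 36 ft³ left
storage unit 7: place 75 ft³, 25 ft³ left
storage unit 8: place 98 ft³, 2 ft³ left
storage unit 3: place 13 ft³, 3 ft³ left
storage unit 9: place 75 ft³, 25 ft³ left
storage unit 10: place 43 ft³, 57 ft³ left
storage unit 11: place 69 ft³, 31 ft³ left
storage unit 10: place 41 ft³, 16 ft³ left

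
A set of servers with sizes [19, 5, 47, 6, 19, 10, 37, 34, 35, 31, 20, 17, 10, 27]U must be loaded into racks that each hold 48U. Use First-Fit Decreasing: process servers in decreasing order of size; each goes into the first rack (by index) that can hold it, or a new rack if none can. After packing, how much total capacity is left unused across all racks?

Sorted descending: 47, 37, 35, 34, 31, 27, 20, 19, 19, 17, 10, 10, 6, 5.
rack 1: place 47U, 1U left
rack 2: place 37U, 11U left
rack 3: place 35U, 13U left
rack 4: place 34U, 14U left
rack 5: place 31U, 17U left
rack 6: place 27U, 21U left
rack 6: place 20U, 1U left
rack 7: place 19U, 29U left
rack 7: place 19U, 10U left
rack 5: place 17U, 0U left
rack 2: place 10U, 1U left
rack 3: place 10U, 3U left
rack 4: place 6U, 8U left
rack 4: place 5U, 3U left
7 racks × 48U = 336U; used 317U; unused 19U.

19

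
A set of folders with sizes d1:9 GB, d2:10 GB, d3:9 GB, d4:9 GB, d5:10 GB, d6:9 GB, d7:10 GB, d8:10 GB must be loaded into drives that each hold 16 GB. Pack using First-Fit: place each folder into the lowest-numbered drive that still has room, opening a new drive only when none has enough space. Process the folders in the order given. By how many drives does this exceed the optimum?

First-Fit: [9] [10] [9] [9] [10] [9] [10] [10] → 8 drives.
8 folders exceed 8 GB (half the capacity), and no two of those can share a drive, so at least 8 drives are needed.
So 8 is already optimal.

0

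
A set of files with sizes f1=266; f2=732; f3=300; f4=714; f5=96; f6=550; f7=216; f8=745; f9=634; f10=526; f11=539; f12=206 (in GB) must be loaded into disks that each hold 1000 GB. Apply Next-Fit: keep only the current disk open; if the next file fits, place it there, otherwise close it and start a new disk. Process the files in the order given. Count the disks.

disk 1: place f1 (266 GB), 734 GB left
disk 1: place f2 (732 GB), 2 GB left
disk 2: place f3 (300 GB), 700 GB left
disk 3: place f4 (714 GB), 286 GB left
disk 3: place f5 (96 GB), 190 GB left
disk 4: place f6 (550 GB), 450 GB left
disk 4: place f7 (216 GB), 234 GB left
disk 5: place f8 (745 GB), 255 GB left
disk 6: place f9 (634 GB), 366 GB left
disk 7: place f10 (526 GB), 474 GB left
disk 8: place f11 (539 GB), 461 GB left
disk 8: place f12 (206 GB), 255 GB left
Final disks: [266,732] [300] [714,96] [550,216] [745] [634] [526] [539,206].

8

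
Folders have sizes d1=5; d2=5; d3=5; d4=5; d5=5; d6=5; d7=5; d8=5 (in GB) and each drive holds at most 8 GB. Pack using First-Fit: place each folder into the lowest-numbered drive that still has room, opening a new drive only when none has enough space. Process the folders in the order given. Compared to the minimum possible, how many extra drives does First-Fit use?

First-Fit: [5] [5] [5] [5] [5] [5] [5] [5] → 8 drives.
8 folders exceed 4 GB (half the capacity), and no two of those can share a drive, so at least 8 drives are needed.
So 8 is already optimal.

0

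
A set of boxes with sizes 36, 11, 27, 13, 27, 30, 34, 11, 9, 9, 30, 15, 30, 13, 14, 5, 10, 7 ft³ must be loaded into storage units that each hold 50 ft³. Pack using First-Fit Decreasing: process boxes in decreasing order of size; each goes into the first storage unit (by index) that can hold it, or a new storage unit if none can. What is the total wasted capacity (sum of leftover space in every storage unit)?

19

Sorted descending: 36, 34, 30, 30, 30, 27, 27, 15, 14, 13, 13, 11, 11, 10, 9, 9, 7, 5.
36 ft³ → storage unit 1 (remaining 14 ft³)
34 ft³ → storage unit 2 (remaining 16 ft³)
30 ft³ → storage unit 3 (remaining 20 ft³)
30 ft³ → storage unit 4 (remaining 20 ft³)
30 ft³ → storage unit 5 (remaining 20 ft³)
27 ft³ → storage unit 6 (remaining 23 ft³)
27 ft³ → storage unit 7 (remaining 23 ft³)
15 ft³ → storage unit 2 (remaining 1 ft³)
14 ft³ → storage unit 1 (remaining 0 ft³)
13 ft³ → storage unit 3 (remaining 7 ft³)
13 ft³ → storage unit 4 (remaining 7 ft³)
11 ft³ → storage unit 5 (remaining 9 ft³)
11 ft³ → storage unit 6 (remaining 12 ft³)
10 ft³ → storage unit 6 (remaining 2 ft³)
9 ft³ → storage unit 5 (remaining 0 ft³)
9 ft³ → storage unit 7 (remaining 14 ft³)
7 ft³ → storage unit 3 (remaining 0 ft³)
5 ft³ → storage unit 4 (remaining 2 ft³)
7 storage units × 50 ft³ = 350 ft³; used 331 ft³; unused 19 ft³.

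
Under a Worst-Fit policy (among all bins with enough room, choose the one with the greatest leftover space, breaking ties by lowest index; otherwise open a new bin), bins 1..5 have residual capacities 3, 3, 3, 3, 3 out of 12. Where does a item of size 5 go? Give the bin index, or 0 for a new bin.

No bin has ≥ 5 free, so a new bin is opened.

0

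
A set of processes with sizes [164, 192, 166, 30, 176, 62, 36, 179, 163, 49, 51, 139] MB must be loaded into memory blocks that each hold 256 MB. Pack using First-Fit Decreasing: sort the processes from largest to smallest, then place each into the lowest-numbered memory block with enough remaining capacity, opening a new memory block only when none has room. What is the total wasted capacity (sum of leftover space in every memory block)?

385

Sorted descending: 192, 179, 176, 166, 164, 163, 139, 62, 51, 49, 36, 30.
Put 192 MB in memory block 1; 64 MB remain.
Put 179 MB in memory block 2; 77 MB remain.
Put 176 MB in memory block 3; 80 MB remain.
Put 166 MB in memory block 4; 90 MB remain.
Put 164 MB in memory block 5; 92 MB remain.
Put 163 MB in memory block 6; 93 MB remain.
Put 139 MB in memory block 7; 117 MB remain.
Put 62 MB in memory block 1; 2 MB remain.
Put 51 MB in memory block 2; 26 MB remain.
Put 49 MB in memory block 3; 31 MB remain.
Put 36 MB in memory block 4; 54 MB remain.
Put 30 MB in memory block 3; 1 MB remain.
7 memory blocks × 256 MB = 1792 MB; used 1407 MB; unused 385 MB.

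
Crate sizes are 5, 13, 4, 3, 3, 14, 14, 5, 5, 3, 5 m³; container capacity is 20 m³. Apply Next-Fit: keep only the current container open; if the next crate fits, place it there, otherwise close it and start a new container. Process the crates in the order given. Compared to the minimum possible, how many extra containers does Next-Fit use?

Next-Fit: [5,13] [4,3,3] [14] [14,5] [5,3,5] → 5 containers.
Total size 74 m³; any packing needs at least ⌈74/20⌉ = 4 containers.
An optimal packing achieves that bound: [14,5] [14,5] [13,5] [5,4,3,3,3] → 4 containers.
Excess: 5 − 4 = 1.

1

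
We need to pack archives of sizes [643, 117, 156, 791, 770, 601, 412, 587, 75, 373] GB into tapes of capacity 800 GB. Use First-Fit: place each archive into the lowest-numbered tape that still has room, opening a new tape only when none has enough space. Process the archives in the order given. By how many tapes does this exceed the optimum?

1

First-Fit: [643,117] [156,601] [791] [770] [412,75] [587] [373] → 7 tapes.
Total size 4525 GB; any packing needs at least ⌈4525/800⌉ = 6 tapes.
An optimal packing achieves that bound: [791] [770] [643,156] [601,117,75] [587] [412,373] → 6 tapes.
Excess: 7 − 6 = 1.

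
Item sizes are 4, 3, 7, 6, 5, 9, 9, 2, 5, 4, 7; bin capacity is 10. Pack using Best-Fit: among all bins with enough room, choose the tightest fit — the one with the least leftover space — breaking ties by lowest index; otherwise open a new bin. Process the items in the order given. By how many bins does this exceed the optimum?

0

Best-Fit: [4,3,2] [7] [6,4] [5,5] [9] [9] [7] → 7 bins.
Total size 61; any packing needs at least ⌈61/10⌉ = 7 bins.
So 7 is already optimal.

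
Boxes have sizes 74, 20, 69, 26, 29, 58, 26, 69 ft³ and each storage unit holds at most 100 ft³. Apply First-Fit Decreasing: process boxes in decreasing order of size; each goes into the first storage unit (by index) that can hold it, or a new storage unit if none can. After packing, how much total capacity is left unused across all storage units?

29

Sorted descending: 74, 69, 69, 58, 29, 26, 26, 20.
Put 74 ft³ in storage unit 1; 26 ft³ remain.
Put 69 ft³ in storage unit 2; 31 ft³ remain.
Put 69 ft³ in storage unit 3; 31 ft³ remain.
Put 58 ft³ in storage unit 4; 42 ft³ remain.
Put 29 ft³ in storage unit 2; 2 ft³ remain.
Put 26 ft³ in storage unit 1; 0 ft³ remain.
Put 26 ft³ in storage unit 3; 5 ft³ remain.
Put 20 ft³ in storage unit 4; 22 ft³ remain.
4 storage units × 100 ft³ = 400 ft³; used 371 ft³; unused 29 ft³.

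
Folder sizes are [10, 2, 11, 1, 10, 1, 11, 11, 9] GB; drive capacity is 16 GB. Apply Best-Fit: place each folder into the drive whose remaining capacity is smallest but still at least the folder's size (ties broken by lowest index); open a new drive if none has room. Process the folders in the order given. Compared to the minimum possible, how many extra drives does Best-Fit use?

0

Best-Fit: [10,2,1,1] [11] [10] [11] [11] [9] → 6 drives.
6 folders exceed 8 GB (half the capacity), and no two of those can share a drive, so at least 6 drives are needed.
So 6 is already optimal.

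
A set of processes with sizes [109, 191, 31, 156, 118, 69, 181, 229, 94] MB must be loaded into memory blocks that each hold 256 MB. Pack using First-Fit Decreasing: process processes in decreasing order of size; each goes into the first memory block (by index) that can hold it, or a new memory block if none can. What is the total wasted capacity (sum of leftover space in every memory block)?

Sorted descending: 229, 191, 181, 156, 118, 109, 94, 69, 31.
229 MB → memory block 1 (remaining 27 MB)
191 MB → memory block 2 (remaining 65 MB)
181 MB → memory block 3 (remaining 75 MB)
156 MB → memory block 4 (remaining 100 MB)
118 MB → memory block 5 (remaining 138 MB)
109 MB → memory block 5 (remaining 29 MB)
94 MB → memory block 4 (remaining 6 MB)
69 MB → memory block 3 (remaining 6 MB)
31 MB → memory block 2 (remaining 34 MB)
5 memory blocks × 256 MB = 1280 MB; used 1178 MB; unused 102 MB.

102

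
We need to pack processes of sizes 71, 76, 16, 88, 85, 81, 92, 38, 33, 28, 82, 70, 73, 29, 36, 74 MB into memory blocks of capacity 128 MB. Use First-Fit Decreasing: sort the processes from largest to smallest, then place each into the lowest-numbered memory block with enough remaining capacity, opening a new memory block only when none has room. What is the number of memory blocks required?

10

Sorted descending: 92, 88, 85, 82, 81, 76, 74, 73, 71, 70, 38, 36, 33, 29, 28, 16.
memory block 1: place 92 MB, 36 MB left
memory block 2: place 88 MB, 40 MB left
memory block 3: place 85 MB, 43 MB left
memory block 4: place 82 MB, 46 MB left
memory block 5: place 81 MB, 47 MB left
memory block 6: place 76 MB, 52 MB left
memory block 7: place 74 MB, 54 MB left
memory block 8: place 73 MB, 55 MB left
memory block 9: place 71 MB, 57 MB left
memory block 10: place 70 MB, 58 MB left
memory block 2: place 38 MB, 2 MB left
memory block 1: place 36 MB, 0 MB left
memory block 3: place 33 MB, 10 MB left
memory block 4: place 29 MB, 17 MB left
memory block 5: place 28 MB, 19 MB left
memory block 4: place 16 MB, 1 MB left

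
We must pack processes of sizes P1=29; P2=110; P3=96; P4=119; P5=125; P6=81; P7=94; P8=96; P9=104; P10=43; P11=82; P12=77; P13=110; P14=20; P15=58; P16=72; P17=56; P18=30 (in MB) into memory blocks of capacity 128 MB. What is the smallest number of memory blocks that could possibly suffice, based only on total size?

Total size = 29 + 110 + 96 + 119 + 125 + 81 + 94 + 96 + 104 + 43 + 82 + 77 + 110 + 20 + 58 + 72 + 56 + 30 = 1402 MB.
⌈1402 / 128⌉ = 11.

11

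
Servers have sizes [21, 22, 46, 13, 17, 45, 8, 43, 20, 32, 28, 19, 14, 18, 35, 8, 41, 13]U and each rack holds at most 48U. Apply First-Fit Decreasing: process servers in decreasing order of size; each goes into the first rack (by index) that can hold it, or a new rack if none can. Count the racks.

10

Sorted descending: 46, 45, 43, 41, 35, 32, 28, 22, 21, 20, 19, 18, 17, 14, 13, 13, 8, 8.
46U → rack 1 (remaining 2U)
45U → rack 2 (remaining 3U)
43U → rack 3 (remaining 5U)
41U → rack 4 (remaining 7U)
35U → rack 5 (remaining 13U)
32U → rack 6 (remaining 16U)
28U → rack 7 (remaining 20U)
22U → rack 8 (remaining 26U)
21U → rack 8 (remaining 5U)
20U → rack 7 (remaining 0U)
19U → rack 9 (remaining 29U)
18U → rack 9 (remaining 11U)
17U → rack 10 (remaining 31U)
14U → rack 6 (remaining 2U)
13U → rack 5 (remaining 0U)
13U → rack 10 (remaining 18U)
8U → rack 9 (remaining 3U)
8U → rack 10 (remaining 10U)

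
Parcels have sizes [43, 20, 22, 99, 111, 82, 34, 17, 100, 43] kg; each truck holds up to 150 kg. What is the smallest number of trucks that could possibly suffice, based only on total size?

Total size = 43 + 20 + 22 + 99 + 111 + 82 + 34 + 17 + 100 + 43 = 571 kg.
⌈571 / 150⌉ = 4.

4 trucks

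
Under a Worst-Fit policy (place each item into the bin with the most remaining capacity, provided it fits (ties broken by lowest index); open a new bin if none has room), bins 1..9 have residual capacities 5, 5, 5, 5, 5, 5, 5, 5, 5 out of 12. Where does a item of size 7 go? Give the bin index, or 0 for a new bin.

0

No bin has ≥ 7 free, so a new bin is opened.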